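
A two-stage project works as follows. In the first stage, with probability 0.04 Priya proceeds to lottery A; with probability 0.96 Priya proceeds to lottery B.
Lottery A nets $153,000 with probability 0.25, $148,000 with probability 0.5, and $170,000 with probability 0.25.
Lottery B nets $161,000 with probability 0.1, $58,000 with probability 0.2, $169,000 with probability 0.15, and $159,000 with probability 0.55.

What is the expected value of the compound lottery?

$141,070

EV(A) = 0.25 × 153000 + 0.5 × 148000 + 0.25 × 170000 = 38250 + 74000 + 42500 = 154750
EV(B) = 0.1 × 161000 + 0.2 × 58000 + 0.15 × 169000 + 0.55 × 159000 = 16100 + 11600 + 25350 + 87450 = 140500
Overall = 0.04 × 154750 + 0.96 × 140500 = 6190 + 134880 = 141070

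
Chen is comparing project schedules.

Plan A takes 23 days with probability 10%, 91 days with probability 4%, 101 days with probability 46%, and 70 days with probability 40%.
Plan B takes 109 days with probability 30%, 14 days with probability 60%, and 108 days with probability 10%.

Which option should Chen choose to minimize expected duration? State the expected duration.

Plan B (51.9 days)

Plan A = 0.1 × 23 + 0.04 × 91 + 0.46 × 101 + 0.4 × 70 = 2.3 + 3.64 + 46.46 + 28 = 80.4
Plan B = 0.3 × 109 + 0.6 × 14 + 0.1 × 108 = 32.7 + 8.4 + 10.8 = 51.9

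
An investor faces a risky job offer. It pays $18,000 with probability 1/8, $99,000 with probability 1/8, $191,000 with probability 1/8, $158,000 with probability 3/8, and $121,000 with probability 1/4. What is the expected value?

EV = 1/8 × 18000 + 1/8 × 99000 + 1/8 × 191000 + 3/8 × 158000 + 1/4 × 121000 = 2250 + 12375 + 23875 + 59250 + 30250 = 128000

$128,000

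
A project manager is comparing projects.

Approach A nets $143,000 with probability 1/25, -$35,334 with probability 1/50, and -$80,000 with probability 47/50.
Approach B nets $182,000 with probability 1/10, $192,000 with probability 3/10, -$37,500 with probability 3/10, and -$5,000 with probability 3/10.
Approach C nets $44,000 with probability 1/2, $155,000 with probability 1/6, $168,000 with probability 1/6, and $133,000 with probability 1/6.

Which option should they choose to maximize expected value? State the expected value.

Approach A = 1/25 × 143000 + 1/50 × (-35334) + 47/50 × (-80000) = 5720 − 706.68 − 75200 = -70186.68
Approach B = 1/10 × 182000 + 3/10 × 192000 + 3/10 × (-37500) + 3/10 × (-5000) = 18200 + 57600 − 11250 − 1500 = 63050
Approach C = 1/2 × 44000 + 1/6 × 155000 + 1/6 × 168000 + 1/6 × 133000 = 22000 + 25833.3333 + 28000 + 22166.6667 = 98000

Approach C ($98,000)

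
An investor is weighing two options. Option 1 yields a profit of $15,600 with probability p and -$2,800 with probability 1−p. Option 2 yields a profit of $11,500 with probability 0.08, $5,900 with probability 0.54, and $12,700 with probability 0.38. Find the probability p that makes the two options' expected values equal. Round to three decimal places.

EV(Option 2) = 0.08 × 11500 + 0.54 × 5900 + 0.38 × 12700 = 920 + 3186 + 4826 = 8932
p·15600 + (1−p)·(-2800) = 8932
18400p − 2800 = 8932
p = (8932 + 2800) / 18400

p = 0.638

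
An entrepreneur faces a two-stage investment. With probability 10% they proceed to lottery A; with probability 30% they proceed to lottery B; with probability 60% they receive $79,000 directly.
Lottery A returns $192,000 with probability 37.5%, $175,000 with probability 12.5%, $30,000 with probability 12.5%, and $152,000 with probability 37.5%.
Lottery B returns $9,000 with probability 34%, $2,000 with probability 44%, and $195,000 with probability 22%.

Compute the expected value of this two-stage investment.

$76,914.50

EV(A) = 0.375 × 192000 + 0.125 × 175000 + 0.125 × 30000 + 0.375 × 152000 = 72000 + 21875 + 3750 + 57000 = 154625
EV(B) = 0.34 × 9000 + 0.44 × 2000 + 0.22 × 195000 = 3060 + 880 + 42900 = 46840
Branch C: 79000 (certain)
Overall = 0.1 × 154625 + 0.3 × 46840 + 0.6 × 79000 = 15462.5 + 14052 + 47400 = 76914.5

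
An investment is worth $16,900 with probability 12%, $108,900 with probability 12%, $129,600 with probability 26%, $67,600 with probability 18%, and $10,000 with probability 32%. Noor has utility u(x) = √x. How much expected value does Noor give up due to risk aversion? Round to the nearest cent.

E[u] = 0.12·√16900 + 0.12·√108900 + 0.26·√129600 + 0.18·√67600 + 0.32·√10000 = 0.12·130 + 0.12·330 + 0.26·360 + 0.18·260 + 0.32·100 = 227.6
CE = (227.6)² = 51801.76
Risk premium = EV − CE = 64160 − 51801.76 = 12358.24

$12,358.24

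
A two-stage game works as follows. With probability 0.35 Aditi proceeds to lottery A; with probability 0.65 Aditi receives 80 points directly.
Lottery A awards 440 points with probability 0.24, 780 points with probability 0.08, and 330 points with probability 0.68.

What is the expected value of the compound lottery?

EV(A) = 0.24 × 440 + 0.08 × 780 + 0.68 × 330 = 105.6 + 62.4 + 224.4 = 392.4
Branch B: 80 (certain)
Overall = 0.35 × 392.4 + 0.65 × 80 = 137.34 + 52 = 189.34

189.34 points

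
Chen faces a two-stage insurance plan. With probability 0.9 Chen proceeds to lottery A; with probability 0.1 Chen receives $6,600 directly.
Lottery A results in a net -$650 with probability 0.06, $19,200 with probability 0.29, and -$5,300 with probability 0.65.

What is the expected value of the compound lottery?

EV(A) = 0.06 × (-650) + 0.29 × 19200 + 0.65 × (-5300) = -39 + 5568 − 3445 = 2084
Branch B: 6600 (certain)
Overall = 0.9 × 2084 + 0.1 × 6600 = 1875.6 + 660 = 2535.6

$2,535.60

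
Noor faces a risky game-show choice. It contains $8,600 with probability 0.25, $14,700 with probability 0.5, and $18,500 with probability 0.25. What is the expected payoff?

EV = 0.25 × 8600 + 0.5 × 14700 + 0.25 × 18500 = 2150 + 7350 + 4625 = 14125

$14,125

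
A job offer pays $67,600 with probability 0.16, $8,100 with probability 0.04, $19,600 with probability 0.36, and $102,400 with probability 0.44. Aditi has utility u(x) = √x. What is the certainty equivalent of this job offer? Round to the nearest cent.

$55,884.96

E[u] = 0.16·√67600 + 0.04·√8100 + 0.36·√19600 + 0.44·√102400 = 0.16·260 + 0.04·90 + 0.36·140 + 0.44·320 = 236.4
CE = (236.4)² = 55884.96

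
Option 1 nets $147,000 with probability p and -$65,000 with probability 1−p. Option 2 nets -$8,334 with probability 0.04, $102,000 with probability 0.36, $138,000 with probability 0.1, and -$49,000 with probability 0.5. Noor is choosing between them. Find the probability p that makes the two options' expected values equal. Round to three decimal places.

EV(Option 2) = 0.04 × (-8334) + 0.36 × 102000 + 0.1 × 138000 + 0.5 × (-49000) = -333.36 + 36720 + 13800 − 24500 = 25686.64
p·147000 + (1−p)·(-65000) = 25686.64
212000p − 65000 = 25686.64
p = (25686.64 + 65000) / 212000

p = 0.428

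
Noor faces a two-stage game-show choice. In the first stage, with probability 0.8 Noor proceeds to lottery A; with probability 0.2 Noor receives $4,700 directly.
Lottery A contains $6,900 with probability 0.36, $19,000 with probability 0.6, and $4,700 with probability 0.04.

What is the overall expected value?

EV(A) = 0.36 × 6900 + 0.6 × 19000 + 0.04 × 4700 = 2484 + 11400 + 188 = 14072
Branch B: 4700 (certain)
Overall = 0.8 × 14072 + 0.2 × 4700 = 11257.6 + 940 = 12197.6

$12,197.60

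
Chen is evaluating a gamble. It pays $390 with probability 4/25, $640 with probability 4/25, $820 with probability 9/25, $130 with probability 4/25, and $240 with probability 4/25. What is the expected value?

$519.20

EV = 4/25 × 390 + 4/25 × 640 + 9/25 × 820 + 4/25 × 130 + 4/25 × 240 = 62.4 + 102.4 + 295.2 + 20.8 + 38.4 = 519.2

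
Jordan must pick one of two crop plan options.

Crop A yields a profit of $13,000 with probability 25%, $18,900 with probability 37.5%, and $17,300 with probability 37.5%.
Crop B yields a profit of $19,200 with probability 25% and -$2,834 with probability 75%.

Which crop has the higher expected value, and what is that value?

Crop A ($16,825)

Crop A = 0.25 × 13000 + 0.375 × 18900 + 0.375 × 17300 = 3250 + 7087.5 + 6487.5 = 16825
Crop B = 0.25 × 19200 + 0.75 × (-2834) = 4800 − 2125.5 = 2674.5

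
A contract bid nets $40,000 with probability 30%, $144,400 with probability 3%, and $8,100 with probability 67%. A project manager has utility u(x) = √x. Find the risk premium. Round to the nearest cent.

E[u] = 0.3·√40000 + 0.03·√144400 + 0.67·√8100 = 0.3·200 + 0.03·380 + 0.67·90 = 131.7
CE = (131.7)² = 17344.89
Risk premium = EV − CE = 21759 − 17344.89 = 4414.11

$4,414.11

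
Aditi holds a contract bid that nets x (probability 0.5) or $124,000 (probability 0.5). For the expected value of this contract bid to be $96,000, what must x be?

x = $68,000

0.5·x + 0.5·124000 = 96000
0.5·x = 96000 − 62000 = 34000
x = 34000 / 0.5 = 68000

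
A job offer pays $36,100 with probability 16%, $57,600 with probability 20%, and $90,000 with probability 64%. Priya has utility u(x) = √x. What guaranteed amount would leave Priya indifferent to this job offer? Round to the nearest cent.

$73,116.16

E[u] = 0.16·√36100 + 0.2·√57600 + 0.64·√90000 = 0.16·190 + 0.2·240 + 0.64·300 = 270.4
CE = (270.4)² = 73116.16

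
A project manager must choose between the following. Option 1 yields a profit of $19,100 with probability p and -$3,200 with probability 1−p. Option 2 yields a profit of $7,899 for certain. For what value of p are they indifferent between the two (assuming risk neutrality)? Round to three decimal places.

p·19100 + (1−p)·(-3200) = 7899
22300p − 3200 = 7899
p = (7899 + 3200) / 22300

p = 0.498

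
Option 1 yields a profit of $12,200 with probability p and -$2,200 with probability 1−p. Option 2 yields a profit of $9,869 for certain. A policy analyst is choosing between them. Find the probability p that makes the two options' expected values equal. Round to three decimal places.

p·12200 + (1−p)·(-2200) = 9869
14400p − 2200 = 9869
p = (9869 + 2200) / 14400

p = 0.838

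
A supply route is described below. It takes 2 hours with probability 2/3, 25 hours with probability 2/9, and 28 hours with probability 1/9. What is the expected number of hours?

10 hours

EV = 2/3 × 2 + 2/9 × 25 + 1/9 × 28 = 1.3333 + 5.5556 + 3.1111 = 10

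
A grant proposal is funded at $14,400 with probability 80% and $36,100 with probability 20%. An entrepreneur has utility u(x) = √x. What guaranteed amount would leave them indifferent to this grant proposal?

E[u] = 0.8·√14400 + 0.2·√36100 = 0.8·120 + 0.2·190 = 134
CE = (134)² = 17956

$17,956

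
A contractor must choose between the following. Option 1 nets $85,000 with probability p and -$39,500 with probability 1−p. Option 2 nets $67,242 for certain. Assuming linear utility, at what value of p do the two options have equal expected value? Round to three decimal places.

p·85000 + (1−p)·(-39500) = 67242
124500p − 39500 = 67242
p = (67242 + 39500) / 124500

p = 0.857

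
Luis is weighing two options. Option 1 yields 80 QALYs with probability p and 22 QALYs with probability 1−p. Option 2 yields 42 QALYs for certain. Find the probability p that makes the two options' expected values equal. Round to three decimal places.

p·80 + (1−p)·22 = 42
58p + 22 = 42
p = (42 − 22) / 58

p = 0.345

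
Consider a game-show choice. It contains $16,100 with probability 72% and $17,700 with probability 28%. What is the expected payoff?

EV = 0.72 × 16100 + 0.28 × 17700 = 11592 + 4956 = 16548

$16,548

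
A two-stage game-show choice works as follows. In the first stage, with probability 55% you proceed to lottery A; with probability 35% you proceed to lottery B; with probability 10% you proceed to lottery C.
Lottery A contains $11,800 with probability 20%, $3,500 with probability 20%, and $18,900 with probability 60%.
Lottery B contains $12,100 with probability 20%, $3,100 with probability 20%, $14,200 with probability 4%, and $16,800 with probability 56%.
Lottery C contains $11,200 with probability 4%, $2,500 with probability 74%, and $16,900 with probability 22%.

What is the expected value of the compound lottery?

$13,077.20

EV(A) = 0.2 × 11800 + 0.2 × 3500 + 0.6 × 18900 = 2360 + 700 + 11340 = 14400
EV(B) = 0.2 × 12100 + 0.2 × 3100 + 0.04 × 14200 + 0.56 × 16800 = 2420 + 620 + 568 + 9408 = 13016
EV(C) = 0.04 × 11200 + 0.74 × 2500 + 0.22 × 16900 = 448 + 1850 + 3718 = 6016
Overall = 0.55 × 14400 + 0.35 × 13016 + 0.1 × 6016 = 7920 + 4555.6 + 601.6 = 13077.2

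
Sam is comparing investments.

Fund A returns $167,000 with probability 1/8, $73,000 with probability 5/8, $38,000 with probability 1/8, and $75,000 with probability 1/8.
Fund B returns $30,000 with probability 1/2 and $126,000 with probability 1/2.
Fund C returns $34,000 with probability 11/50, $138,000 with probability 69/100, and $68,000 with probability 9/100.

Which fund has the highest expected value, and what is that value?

Fund A = 1/8 × 167000 + 5/8 × 73000 + 1/8 × 38000 + 1/8 × 75000 = 20875 + 45625 + 4750 + 9375 = 80625
Fund B = 1/2 × 30000 + 1/2 × 126000 = 15000 + 63000 = 78000
Fund C = 11/50 × 34000 + 69/100 × 138000 + 9/100 × 68000 = 7480 + 95220 + 6120 = 108820

Fund C ($108,820)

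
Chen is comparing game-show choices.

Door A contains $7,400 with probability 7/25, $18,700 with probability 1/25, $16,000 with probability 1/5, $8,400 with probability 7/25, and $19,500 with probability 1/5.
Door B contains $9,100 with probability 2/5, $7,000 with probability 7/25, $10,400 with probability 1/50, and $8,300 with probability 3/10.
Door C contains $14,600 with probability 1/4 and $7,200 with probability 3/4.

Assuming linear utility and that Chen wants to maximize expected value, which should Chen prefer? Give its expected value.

Door A ($12,272)

Door A = 7/25 × 7400 + 1/25 × 18700 + 1/5 × 16000 + 7/25 × 8400 + 1/5 × 19500 = 2072 + 748 + 3200 + 2352 + 3900 = 12272
Door B = 2/5 × 9100 + 7/25 × 7000 + 1/50 × 10400 + 3/10 × 8300 = 3640 + 1960 + 208 + 2490 = 8298
Door C = 1/4 × 14600 + 3/4 × 7200 = 3650 + 5400 = 9050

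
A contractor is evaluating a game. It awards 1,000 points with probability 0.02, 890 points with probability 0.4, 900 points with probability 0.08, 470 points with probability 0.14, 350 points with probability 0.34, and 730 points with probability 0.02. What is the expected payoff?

EV = 0.02 × 1000 + 0.4 × 890 + 0.08 × 900 + 0.14 × 470 + 0.34 × 350 + 0.02 × 730 = 20 + 356 + 72 + 65.8 + 119 + 14.6 = 647.4

647.4 points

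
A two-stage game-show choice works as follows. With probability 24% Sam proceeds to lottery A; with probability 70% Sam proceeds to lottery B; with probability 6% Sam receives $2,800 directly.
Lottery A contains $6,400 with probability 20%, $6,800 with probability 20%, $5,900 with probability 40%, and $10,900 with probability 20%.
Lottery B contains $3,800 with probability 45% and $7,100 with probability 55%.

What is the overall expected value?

EV(A) = 0.2 × 6400 + 0.2 × 6800 + 0.4 × 5900 + 0.2 × 10900 = 1280 + 1360 + 2360 + 2180 = 7180
EV(B) = 0.45 × 3800 + 0.55 × 7100 = 1710 + 3905 = 5615
Branch C: 2800 (certain)
Overall = 0.24 × 7180 + 0.7 × 5615 + 0.06 × 2800 = 1723.2 + 3930.5 + 168 = 5821.7

$5,821.70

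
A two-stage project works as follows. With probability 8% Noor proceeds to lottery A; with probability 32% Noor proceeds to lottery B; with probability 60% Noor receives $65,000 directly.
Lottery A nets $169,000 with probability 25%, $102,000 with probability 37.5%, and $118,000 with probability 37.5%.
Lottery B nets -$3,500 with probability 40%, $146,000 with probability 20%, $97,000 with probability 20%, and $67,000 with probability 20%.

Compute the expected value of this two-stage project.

$68,372

EV(A) = 0.25 × 169000 + 0.375 × 102000 + 0.375 × 118000 = 42250 + 38250 + 44250 = 124750
EV(B) = 0.4 × (-3500) + 0.2 × 146000 + 0.2 × 97000 + 0.2 × 67000 = -1400 + 29200 + 19400 + 13400 = 60600
Branch C: 65000 (certain)
Overall = 0.08 × 124750 + 0.32 × 60600 + 0.6 × 65000 = 9980 + 19392 + 39000 = 68372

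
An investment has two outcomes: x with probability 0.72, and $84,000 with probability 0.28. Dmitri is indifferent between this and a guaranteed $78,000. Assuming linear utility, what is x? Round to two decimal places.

x = $75,666.67

0.72·x + 0.28·84000 = 78000
0.72·x = 78000 − 23520 = 54480
x = 54480 / 0.72 = 75666.6667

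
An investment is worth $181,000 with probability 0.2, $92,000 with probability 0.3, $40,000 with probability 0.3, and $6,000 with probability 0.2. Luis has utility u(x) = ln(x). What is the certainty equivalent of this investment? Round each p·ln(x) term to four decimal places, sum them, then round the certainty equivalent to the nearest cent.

$47,529.22

E[u] = 0.2·ln(181000) + 0.3·ln(92000) + 0.3·ln(40000) + 0.2·ln(6000) = 2.4213 + 3.4289 + 3.1790 + 1.7399 = 10.7691
CE = e^10.7691 ≈ 47529.22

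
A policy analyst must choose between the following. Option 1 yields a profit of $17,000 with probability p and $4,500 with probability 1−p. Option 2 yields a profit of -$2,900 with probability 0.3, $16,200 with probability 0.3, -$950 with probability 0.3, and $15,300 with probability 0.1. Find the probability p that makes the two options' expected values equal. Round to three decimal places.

p = 0.059

EV(Option 2) = 0.3 × (-2900) + 0.3 × 16200 + 0.3 × (-950) + 0.1 × 15300 = -870 + 4860 − 285 + 1530 = 5235
p·17000 + (1−p)·4500 = 5235
12500p + 4500 = 5235
p = (5235 − 4500) / 12500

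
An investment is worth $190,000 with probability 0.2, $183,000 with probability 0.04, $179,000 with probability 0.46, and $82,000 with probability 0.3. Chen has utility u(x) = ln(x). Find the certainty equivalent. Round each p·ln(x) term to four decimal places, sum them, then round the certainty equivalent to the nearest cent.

E[u] = 0.2·ln(190000) + 0.04·ln(183000) + 0.46·ln(179000) + 0.3·ln(82000) = 2.4310 + 0.4847 + 5.5638 + 3.3943 = 11.8738
CE = e^11.8738 ≈ 143458.35

$143,458.35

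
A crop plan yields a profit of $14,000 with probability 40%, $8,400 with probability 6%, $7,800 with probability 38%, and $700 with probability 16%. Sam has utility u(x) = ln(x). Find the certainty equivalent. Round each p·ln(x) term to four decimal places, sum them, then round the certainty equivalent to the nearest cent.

$6,731.81

E[u] = 0.4·ln(14000) + 0.06·ln(8400) + 0.38·ln(7800) + 0.16·ln(700) = 3.8187 + 0.5422 + 3.4055 + 1.0482 = 8.8146
CE = e^8.8146 ≈ 6731.81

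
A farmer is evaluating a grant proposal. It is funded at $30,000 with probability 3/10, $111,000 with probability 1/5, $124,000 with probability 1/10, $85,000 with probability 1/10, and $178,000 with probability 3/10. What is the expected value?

EV = 3/10 × 30000 + 1/5 × 111000 + 1/10 × 124000 + 1/10 × 85000 + 3/10 × 178000 = 9000 + 22200 + 12400 + 8500 + 53400 = 105500

$105,500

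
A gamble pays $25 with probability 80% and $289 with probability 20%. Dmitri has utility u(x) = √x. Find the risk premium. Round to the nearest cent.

E[u] = 0.8·√25 + 0.2·√289 = 0.8·5 + 0.2·17 = 7.4
CE = (7.4)² = 54.76
Risk premium = EV − CE = 77.8 − 54.76 = 23.04

$23.04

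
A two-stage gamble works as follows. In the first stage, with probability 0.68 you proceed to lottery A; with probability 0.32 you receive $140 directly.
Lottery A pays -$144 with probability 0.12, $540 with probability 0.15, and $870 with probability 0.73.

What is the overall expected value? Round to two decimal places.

EV(A) = 0.12 × (-144) + 0.15 × 540 + 0.73 × 870 = -17.28 + 81 + 635.1 = 698.82
Branch B: 140 (certain)
Overall = 0.68 × 698.82 + 0.32 × 140 = 475.1976 + 44.8 = 519.9976

$520.00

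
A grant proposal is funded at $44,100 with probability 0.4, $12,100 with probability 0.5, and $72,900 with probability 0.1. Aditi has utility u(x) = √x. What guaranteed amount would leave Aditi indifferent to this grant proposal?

$27,556

E[u] = 0.4·√44100 + 0.5·√12100 + 0.1·√72900 = 0.4·210 + 0.5·110 + 0.1·270 = 166
CE = (166)² = 27556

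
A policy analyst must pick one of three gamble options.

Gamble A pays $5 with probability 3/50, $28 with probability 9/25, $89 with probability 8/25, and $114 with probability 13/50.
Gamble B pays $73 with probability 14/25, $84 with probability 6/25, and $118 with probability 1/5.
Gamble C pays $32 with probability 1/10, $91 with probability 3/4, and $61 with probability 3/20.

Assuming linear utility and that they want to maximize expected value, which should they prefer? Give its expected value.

Gamble A = 3/50 × 5 + 9/25 × 28 + 8/25 × 89 + 13/50 × 114 = 0.3 + 10.08 + 28.48 + 29.64 = 68.5
Gamble B = 14/25 × 73 + 6/25 × 84 + 1/5 × 118 = 40.88 + 20.16 + 23.6 = 84.64
Gamble C = 1/10 × 32 + 3/4 × 91 + 3/20 × 61 = 3.2 + 68.25 + 9.15 = 80.6

Gamble B ($84.64)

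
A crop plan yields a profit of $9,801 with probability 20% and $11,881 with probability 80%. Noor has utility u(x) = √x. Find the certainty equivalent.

$11,449

E[u] = 0.2·√9801 + 0.8·√11881 = 0.2·99 + 0.8·109 = 107
CE = (107)² = 11449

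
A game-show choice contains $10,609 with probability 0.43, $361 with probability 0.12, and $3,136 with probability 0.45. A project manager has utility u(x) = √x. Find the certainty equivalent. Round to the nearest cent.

E[u] = 0.43·√10609 + 0.12·√361 + 0.45·√3136 = 0.43·103 + 0.12·19 + 0.45·56 = 71.77
CE = (71.77)² = 5150.9329

$5,150.93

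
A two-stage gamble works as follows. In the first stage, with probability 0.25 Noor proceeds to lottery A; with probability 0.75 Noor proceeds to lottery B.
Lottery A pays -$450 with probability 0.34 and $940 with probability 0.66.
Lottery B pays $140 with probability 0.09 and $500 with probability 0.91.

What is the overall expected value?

EV(A) = 0.34 × (-450) + 0.66 × 940 = -153 + 620.4 = 467.4
EV(B) = 0.09 × 140 + 0.91 × 500 = 12.6 + 455 = 467.6
Overall = 0.25 × 467.4 + 0.75 × 467.6 = 116.85 + 350.7 = 467.55

$467.55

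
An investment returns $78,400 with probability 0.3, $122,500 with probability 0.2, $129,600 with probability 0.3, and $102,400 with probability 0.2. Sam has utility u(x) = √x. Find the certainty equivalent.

E[u] = 0.3·√78400 + 0.2·√122500 + 0.3·√129600 + 0.2·√102400 = 0.3·280 + 0.2·350 + 0.3·360 + 0.2·320 = 326
CE = (326)² = 106276

$106,276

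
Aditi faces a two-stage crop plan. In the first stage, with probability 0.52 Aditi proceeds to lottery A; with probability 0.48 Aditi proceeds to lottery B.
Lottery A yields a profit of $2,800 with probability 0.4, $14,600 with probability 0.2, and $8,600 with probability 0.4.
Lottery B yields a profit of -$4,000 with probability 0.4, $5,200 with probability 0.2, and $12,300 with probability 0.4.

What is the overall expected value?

EV(A) = 0.4 × 2800 + 0.2 × 14600 + 0.4 × 8600 = 1120 + 2920 + 3440 = 7480
EV(B) = 0.4 × (-4000) + 0.2 × 5200 + 0.4 × 12300 = -1600 + 1040 + 4920 = 4360
Overall = 0.52 × 7480 + 0.48 × 4360 = 3889.6 + 2092.8 = 5982.4

$5,982.40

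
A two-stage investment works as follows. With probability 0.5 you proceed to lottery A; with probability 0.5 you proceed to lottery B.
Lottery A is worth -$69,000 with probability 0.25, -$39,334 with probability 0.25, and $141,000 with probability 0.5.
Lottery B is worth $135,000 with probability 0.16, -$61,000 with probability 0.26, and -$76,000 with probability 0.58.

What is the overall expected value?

EV(A) = 0.25 × (-69000) + 0.25 × (-39334) + 0.5 × 141000 = -17250 − 9833.5 + 70500 = 43416.5
EV(B) = 0.16 × 135000 + 0.26 × (-61000) + 0.58 × (-76000) = 21600 − 15860 − 44080 = -38340
Overall = 0.5 × 43416.5 + 0.5 × (-38340) = 21708.25 − 19170 = 2538.25

$2,538.25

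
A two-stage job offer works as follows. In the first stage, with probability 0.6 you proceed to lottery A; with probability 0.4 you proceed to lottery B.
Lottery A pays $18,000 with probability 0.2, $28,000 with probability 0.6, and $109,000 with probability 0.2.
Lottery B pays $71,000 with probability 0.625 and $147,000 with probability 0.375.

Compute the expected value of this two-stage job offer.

$65,120

EV(A) = 0.2 × 18000 + 0.6 × 28000 + 0.2 × 109000 = 3600 + 16800 + 21800 = 42200
EV(B) = 0.625 × 71000 + 0.375 × 147000 = 44375 + 55125 = 99500
Overall = 0.6 × 42200 + 0.4 × 99500 = 25320 + 39800 = 65120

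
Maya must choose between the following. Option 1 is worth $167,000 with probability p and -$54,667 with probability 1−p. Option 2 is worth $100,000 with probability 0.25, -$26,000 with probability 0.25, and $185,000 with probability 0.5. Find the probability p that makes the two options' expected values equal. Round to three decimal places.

EV(Option 2) = 0.25 × 100000 + 0.25 × (-26000) + 0.5 × 185000 = 25000 − 6500 + 92500 = 111000
p·167000 + (1−p)·(-54667) = 111000
221667p − 54667 = 111000
p = (111000 + 54667) / 221667

p = 0.747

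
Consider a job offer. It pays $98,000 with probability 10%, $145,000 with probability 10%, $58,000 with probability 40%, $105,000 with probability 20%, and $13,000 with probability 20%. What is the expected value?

EV = 0.1 × 98000 + 0.1 × 145000 + 0.4 × 58000 + 0.2 × 105000 + 0.2 × 13000 = 9800 + 14500 + 23200 + 21000 + 2600 = 71100

$71,100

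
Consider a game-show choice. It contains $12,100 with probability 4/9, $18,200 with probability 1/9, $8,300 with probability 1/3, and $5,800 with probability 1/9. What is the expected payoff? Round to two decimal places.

EV = 4/9 × 12100 + 1/9 × 18200 + 1/3 × 8300 + 1/9 × 5800 = 5377.7778 + 2022.2222 + 2766.6667 + 644.4444 = 10811.1111

$10,811.11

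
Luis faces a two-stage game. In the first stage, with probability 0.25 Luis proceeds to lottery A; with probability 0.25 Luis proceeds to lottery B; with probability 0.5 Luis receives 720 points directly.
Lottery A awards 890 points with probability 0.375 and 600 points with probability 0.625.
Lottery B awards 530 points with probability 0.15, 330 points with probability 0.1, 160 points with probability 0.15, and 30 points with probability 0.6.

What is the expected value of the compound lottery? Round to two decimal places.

575.81 points

EV(A) = 0.375 × 890 + 0.625 × 600 = 333.75 + 375 = 708.75
EV(B) = 0.15 × 530 + 0.1 × 330 + 0.15 × 160 + 0.6 × 30 = 79.5 + 33 + 24 + 18 = 154.5
Branch C: 720 (certain)
Overall = 0.25 × 708.75 + 0.25 × 154.5 + 0.5 × 720 = 177.1875 + 38.625 + 360 = 575.8125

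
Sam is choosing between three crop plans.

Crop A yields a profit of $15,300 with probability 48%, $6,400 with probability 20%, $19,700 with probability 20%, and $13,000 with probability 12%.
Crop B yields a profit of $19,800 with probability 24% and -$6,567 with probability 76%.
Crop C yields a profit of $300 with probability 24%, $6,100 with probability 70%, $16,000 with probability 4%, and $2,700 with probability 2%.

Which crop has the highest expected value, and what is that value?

Crop A ($14,124)

Crop A = 0.48 × 15300 + 0.2 × 6400 + 0.2 × 19700 + 0.12 × 13000 = 7344 + 1280 + 3940 + 1560 = 14124
Crop B = 0.24 × 19800 + 0.76 × (-6567) = 4752 − 4990.92 = -238.92
Crop C = 0.24 × 300 + 0.7 × 6100 + 0.04 × 16000 + 0.02 × 2700 = 72 + 4270 + 640 + 54 = 5036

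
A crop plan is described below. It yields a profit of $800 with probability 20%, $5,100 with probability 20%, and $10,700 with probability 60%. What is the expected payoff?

$7,600

EV = 0.2 × 800 + 0.2 × 5100 + 0.6 × 10700 = 160 + 1020 + 6420 = 7600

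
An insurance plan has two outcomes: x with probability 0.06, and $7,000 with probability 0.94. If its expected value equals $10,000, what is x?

x = $57,000

0.06·x + 0.94·7000 = 10000
0.06·x = 10000 − 6580 = 3420
x = 3420 / 0.06 = 57000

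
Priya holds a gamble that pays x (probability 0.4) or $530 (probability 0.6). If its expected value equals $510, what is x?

x = $480

0.4·x + 0.6·530 = 510
0.4·x = 510 − 318 = 192
x = 192 / 0.4 = 480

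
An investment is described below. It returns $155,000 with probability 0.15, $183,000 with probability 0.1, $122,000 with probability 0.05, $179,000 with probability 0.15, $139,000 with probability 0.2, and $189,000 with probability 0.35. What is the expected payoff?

EV = 0.15 × 155000 + 0.1 × 183000 + 0.05 × 122000 + 0.15 × 179000 + 0.2 × 139000 + 0.35 × 189000 = 23250 + 18300 + 6100 + 26850 + 27800 + 66150 = 168450

$168,450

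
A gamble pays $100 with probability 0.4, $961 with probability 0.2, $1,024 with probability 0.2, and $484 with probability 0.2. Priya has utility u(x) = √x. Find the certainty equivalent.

$441

E[u] = 0.4·√100 + 0.2·√961 + 0.2·√1024 + 0.2·√484 = 0.4·10 + 0.2·31 + 0.2·32 + 0.2·22 = 21
CE = (21)² = 441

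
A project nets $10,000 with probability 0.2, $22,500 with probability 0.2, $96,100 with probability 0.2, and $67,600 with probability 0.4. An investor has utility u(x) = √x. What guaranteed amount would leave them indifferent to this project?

E[u] = 0.2·√10000 + 0.2·√22500 + 0.2·√96100 + 0.4·√67600 = 0.2·100 + 0.2·150 + 0.2·310 + 0.4·260 = 216
CE = (216)² = 46656

$46,656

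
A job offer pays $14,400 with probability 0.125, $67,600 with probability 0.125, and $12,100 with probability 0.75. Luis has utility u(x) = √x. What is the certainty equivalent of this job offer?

E[u] = 0.125·√14400 + 0.125·√67600 + 0.75·√12100 = 0.125·120 + 0.125·260 + 0.75·110 = 130
CE = (130)² = 16900

$16,900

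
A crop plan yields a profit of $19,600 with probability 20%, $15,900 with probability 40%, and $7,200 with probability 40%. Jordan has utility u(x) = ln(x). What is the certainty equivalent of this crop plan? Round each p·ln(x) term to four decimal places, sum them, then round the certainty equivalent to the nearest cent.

E[u] = 0.2·ln(19600) + 0.4·ln(15900) + 0.4·ln(7200) = 1.9767 + 3.8696 + 3.5527 = 9.3990
CE = e^9.3990 ≈ 12076.30

$12,076.30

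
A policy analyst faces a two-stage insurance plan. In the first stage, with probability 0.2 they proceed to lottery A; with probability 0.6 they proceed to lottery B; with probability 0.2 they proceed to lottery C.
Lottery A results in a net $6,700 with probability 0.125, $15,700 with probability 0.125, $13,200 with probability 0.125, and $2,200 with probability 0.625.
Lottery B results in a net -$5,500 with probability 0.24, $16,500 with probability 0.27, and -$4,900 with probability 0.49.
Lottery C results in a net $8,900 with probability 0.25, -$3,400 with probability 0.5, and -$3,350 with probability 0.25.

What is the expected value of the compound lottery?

$1,542.90

EV(A) = 0.125 × 6700 + 0.125 × 15700 + 0.125 × 13200 + 0.625 × 2200 = 837.5 + 1962.5 + 1650 + 1375 = 5825
EV(B) = 0.24 × (-5500) + 0.27 × 16500 + 0.49 × (-4900) = -1320 + 4455 − 2401 = 734
EV(C) = 0.25 × 8900 + 0.5 × (-3400) + 0.25 × (-3350) = 2225 − 1700 − 837.5 = -312.5
Overall = 0.2 × 5825 + 0.6 × 734 + 0.2 × (-312.5) = 1165 + 440.4 − 62.5 = 1542.9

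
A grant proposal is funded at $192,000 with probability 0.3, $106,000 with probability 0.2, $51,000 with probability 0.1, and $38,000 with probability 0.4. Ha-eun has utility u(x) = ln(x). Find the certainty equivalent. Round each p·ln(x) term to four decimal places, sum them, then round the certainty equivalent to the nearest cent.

E[u] = 0.3·ln(192000) + 0.2·ln(106000) + 0.1·ln(51000) + 0.4·ln(38000) = 3.6496 + 2.3142 + 1.0840 + 4.2181 = 11.2659
CE = e^11.2659 ≈ 78112.08

$78,112.08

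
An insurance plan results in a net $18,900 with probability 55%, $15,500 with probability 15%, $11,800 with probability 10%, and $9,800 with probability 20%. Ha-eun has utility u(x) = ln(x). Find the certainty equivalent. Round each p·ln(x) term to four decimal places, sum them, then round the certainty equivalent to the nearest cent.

$15,347.38

E[u] = 0.55·ln(18900) + 0.15·ln(15500) + 0.1·ln(11800) + 0.2·ln(9800) = 5.4158 + 1.4473 + 0.9376 + 1.8380 = 9.6387
CE = e^9.6387 ≈ 15347.38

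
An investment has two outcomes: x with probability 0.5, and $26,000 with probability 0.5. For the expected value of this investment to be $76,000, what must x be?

0.5·x + 0.5·26000 = 76000
0.5·x = 76000 − 13000 = 63000
x = 63000 / 0.5 = 126000

x = $126,000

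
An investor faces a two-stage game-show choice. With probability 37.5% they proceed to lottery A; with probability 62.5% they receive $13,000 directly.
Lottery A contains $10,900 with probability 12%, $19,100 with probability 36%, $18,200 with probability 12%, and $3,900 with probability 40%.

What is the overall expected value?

EV(A) = 0.12 × 10900 + 0.36 × 19100 + 0.12 × 18200 + 0.4 × 3900 = 1308 + 6876 + 2184 + 1560 = 11928
Branch B: 13000 (certain)
Overall = 0.375 × 11928 + 0.625 × 13000 = 4473 + 8125 = 12598

$12,598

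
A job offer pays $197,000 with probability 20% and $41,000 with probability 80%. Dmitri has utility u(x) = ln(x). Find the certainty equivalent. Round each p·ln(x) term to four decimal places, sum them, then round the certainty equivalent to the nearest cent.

$56,122.94

E[u] = 0.2·ln(197000) + 0.8·ln(41000) = 2.4382 + 8.4971 = 10.9353
CE = e^10.9353 ≈ 56122.94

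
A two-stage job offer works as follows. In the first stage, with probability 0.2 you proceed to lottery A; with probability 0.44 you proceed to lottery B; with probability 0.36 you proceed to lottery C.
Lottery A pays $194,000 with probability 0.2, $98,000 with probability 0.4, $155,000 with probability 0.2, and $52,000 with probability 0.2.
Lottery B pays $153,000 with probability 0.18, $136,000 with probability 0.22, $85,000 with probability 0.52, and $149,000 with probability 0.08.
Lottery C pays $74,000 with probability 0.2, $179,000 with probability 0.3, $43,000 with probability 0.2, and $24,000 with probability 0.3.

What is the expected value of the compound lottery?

$104,203.20

EV(A) = 0.2 × 194000 + 0.4 × 98000 + 0.2 × 155000 + 0.2 × 52000 = 38800 + 39200 + 31000 + 10400 = 119400
EV(B) = 0.18 × 153000 + 0.22 × 136000 + 0.52 × 85000 + 0.08 × 149000 = 27540 + 29920 + 44200 + 11920 = 113580
EV(C) = 0.2 × 74000 + 0.3 × 179000 + 0.2 × 43000 + 0.3 × 24000 = 14800 + 53700 + 8600 + 7200 = 84300
Overall = 0.2 × 119400 + 0.44 × 113580 + 0.36 × 84300 = 23880 + 49975.2 + 30348 = 104203.2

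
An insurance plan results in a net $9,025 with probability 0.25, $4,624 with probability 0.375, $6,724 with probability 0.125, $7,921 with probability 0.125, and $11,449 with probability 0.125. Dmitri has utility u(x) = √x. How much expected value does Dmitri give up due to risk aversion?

$196

E[u] = 0.25·√9025 + 0.375·√4624 + 0.125·√6724 + 0.125·√7921 + 0.125·√11449 = 0.25·95 + 0.375·68 + 0.125·82 + 0.125·89 + 0.125·107 = 84
CE = (84)² = 7056
Risk premium = EV − CE = 7252 − 7056 = 196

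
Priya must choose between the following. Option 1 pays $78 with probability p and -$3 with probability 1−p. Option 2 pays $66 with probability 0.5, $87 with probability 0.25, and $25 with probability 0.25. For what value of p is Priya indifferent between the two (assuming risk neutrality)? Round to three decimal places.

p = 0.790

EV(Option 2) = 0.5 × 66 + 0.25 × 87 + 0.25 × 25 = 33 + 21.75 + 6.25 = 61
p·78 + (1−p)·(-3) = 61
81p − 3 = 61
p = (61 + 3) / 81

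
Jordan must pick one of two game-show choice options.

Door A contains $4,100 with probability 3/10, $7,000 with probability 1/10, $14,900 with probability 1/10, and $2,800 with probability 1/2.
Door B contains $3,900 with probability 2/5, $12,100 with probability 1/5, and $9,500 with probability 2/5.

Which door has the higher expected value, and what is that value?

Door B ($7,780)

Door A = 3/10 × 4100 + 1/10 × 7000 + 1/10 × 14900 + 1/2 × 2800 = 1230 + 700 + 1490 + 1400 = 4820
Door B = 2/5 × 3900 + 1/5 × 12100 + 2/5 × 9500 = 1560 + 2420 + 3800 = 7780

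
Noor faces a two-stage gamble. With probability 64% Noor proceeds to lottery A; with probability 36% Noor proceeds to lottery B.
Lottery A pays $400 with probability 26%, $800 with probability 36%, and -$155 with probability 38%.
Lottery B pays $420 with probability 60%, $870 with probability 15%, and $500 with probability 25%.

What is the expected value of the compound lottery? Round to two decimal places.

$395.88

EV(A) = 0.26 × 400 + 0.36 × 800 + 0.38 × (-155) = 104 + 288 − 58.9 = 333.1
EV(B) = 0.6 × 420 + 0.15 × 870 + 0.25 × 500 = 252 + 130.5 + 125 = 507.5
Overall = 0.64 × 333.1 + 0.36 × 507.5 = 213.184 + 182.7 = 395.884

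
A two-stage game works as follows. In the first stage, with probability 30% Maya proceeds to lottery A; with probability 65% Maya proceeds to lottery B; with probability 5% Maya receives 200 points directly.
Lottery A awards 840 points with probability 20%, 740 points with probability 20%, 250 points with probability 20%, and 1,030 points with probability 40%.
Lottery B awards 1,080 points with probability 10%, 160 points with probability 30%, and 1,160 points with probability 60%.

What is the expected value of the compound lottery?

797.2 points

EV(A) = 0.2 × 840 + 0.2 × 740 + 0.2 × 250 + 0.4 × 1030 = 168 + 148 + 50 + 412 = 778
EV(B) = 0.1 × 1080 + 0.3 × 160 + 0.6 × 1160 = 108 + 48 + 696 = 852
Branch C: 200 (certain)
Overall = 0.3 × 778 + 0.65 × 852 + 0.05 × 200 = 233.4 + 553.8 + 10 = 797.2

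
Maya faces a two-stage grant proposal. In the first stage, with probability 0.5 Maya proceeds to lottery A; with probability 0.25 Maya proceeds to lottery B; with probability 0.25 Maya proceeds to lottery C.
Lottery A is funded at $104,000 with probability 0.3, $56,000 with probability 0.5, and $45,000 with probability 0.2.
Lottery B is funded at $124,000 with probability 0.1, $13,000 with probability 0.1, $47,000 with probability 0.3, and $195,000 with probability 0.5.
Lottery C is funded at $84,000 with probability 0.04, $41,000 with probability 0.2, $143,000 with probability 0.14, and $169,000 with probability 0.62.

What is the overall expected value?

$99,515

EV(A) = 0.3 × 104000 + 0.5 × 56000 + 0.2 × 45000 = 31200 + 28000 + 9000 = 68200
EV(B) = 0.1 × 124000 + 0.1 × 13000 + 0.3 × 47000 + 0.5 × 195000 = 12400 + 1300 + 14100 + 97500 = 125300
EV(C) = 0.04 × 84000 + 0.2 × 41000 + 0.14 × 143000 + 0.62 × 169000 = 3360 + 8200 + 20020 + 104780 = 136360
Overall = 0.5 × 68200 + 0.25 × 125300 + 0.25 × 136360 = 34100 + 31325 + 34090 = 99515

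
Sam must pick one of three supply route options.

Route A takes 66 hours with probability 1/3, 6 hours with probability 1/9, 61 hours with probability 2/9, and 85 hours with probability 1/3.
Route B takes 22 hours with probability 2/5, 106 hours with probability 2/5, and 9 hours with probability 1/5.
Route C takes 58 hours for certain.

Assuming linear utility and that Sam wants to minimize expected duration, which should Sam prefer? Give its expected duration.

Route B (53 hours)

Route A = 1/3 × 66 + 1/9 × 6 + 2/9 × 61 + 1/3 × 85 = 22 + 0.6667 + 13.5556 + 28.3333 = 64.5556
Route B = 2/5 × 22 + 2/5 × 106 + 1/5 × 9 = 8.8 + 42.4 + 1.8 = 53
Route C: 58 (certain)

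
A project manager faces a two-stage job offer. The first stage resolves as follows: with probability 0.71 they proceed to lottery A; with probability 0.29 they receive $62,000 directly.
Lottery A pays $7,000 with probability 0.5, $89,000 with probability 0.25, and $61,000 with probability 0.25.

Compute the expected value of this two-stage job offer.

EV(A) = 0.5 × 7000 + 0.25 × 89000 + 0.25 × 61000 = 3500 + 22250 + 15250 = 41000
Branch B: 62000 (certain)
Overall = 0.71 × 41000 + 0.29 × 62000 = 29110 + 17980 = 47090

$47,090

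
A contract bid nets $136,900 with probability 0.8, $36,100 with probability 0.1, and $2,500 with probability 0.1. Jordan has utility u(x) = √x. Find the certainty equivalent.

E[u] = 0.8·√136900 + 0.1·√36100 + 0.1·√2500 = 0.8·370 + 0.1·190 + 0.1·50 = 320
CE = (320)² = 102400

$102,400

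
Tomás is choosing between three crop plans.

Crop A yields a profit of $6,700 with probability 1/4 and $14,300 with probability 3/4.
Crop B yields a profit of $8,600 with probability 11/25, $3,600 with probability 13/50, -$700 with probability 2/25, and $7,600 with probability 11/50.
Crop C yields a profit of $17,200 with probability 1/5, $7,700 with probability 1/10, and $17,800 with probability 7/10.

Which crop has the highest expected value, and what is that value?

Crop A = 1/4 × 6700 + 3/4 × 14300 = 1675 + 10725 = 12400
Crop B = 11/25 × 8600 + 13/50 × 3600 + 2/25 × (-700) + 11/50 × 7600 = 3784 + 936 − 56 + 1672 = 6336
Crop C = 1/5 × 17200 + 1/10 × 7700 + 7/10 × 17800 = 3440 + 770 + 12460 = 16670

Crop C ($16,670)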